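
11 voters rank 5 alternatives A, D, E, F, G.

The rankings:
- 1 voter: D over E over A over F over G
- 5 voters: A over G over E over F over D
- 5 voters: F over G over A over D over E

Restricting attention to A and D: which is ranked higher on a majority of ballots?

Ballots ranking A above D: 5 + 5 = 10.
Ballots ranking D above A: 11 − 10 = 1.
A wins the head-to-head 10–1.

A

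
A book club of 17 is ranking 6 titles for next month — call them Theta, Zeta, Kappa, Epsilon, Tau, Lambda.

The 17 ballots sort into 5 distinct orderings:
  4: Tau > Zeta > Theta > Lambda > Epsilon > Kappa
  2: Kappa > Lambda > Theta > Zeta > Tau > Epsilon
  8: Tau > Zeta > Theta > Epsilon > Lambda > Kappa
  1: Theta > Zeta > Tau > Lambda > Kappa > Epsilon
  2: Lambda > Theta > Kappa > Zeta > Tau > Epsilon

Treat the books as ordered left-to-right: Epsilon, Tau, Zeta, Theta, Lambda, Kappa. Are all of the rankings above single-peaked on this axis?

Axis positions: Epsilon=1, Tau=2, Zeta=3, Theta=4, Lambda=5, Kappa=6.
Type 1 (peak Tau at position 2): ranking walks positions 2-3-4-5-1-6, expanding outward from the peak — single-peaked.
Type 2 (peak Kappa at position 6): ranking walks positions 6-5-4-3-2-1, expanding outward from the peak — single-peaked.
Type 3 (peak Tau at position 2): ranking walks positions 2-3-4-1-5-6, expanding outward from the peak — single-peaked.
Type 4 (peak Theta at position 4): ranking walks positions 4-3-2-5-6-1, expanding outward from the peak — single-peaked.
Type 5 (peak Lambda at position 5): ranking walks positions 5-4-6-3-2-1, expanding outward from the peak — single-peaked.
Every ranking is single-peaked on this axis.

yes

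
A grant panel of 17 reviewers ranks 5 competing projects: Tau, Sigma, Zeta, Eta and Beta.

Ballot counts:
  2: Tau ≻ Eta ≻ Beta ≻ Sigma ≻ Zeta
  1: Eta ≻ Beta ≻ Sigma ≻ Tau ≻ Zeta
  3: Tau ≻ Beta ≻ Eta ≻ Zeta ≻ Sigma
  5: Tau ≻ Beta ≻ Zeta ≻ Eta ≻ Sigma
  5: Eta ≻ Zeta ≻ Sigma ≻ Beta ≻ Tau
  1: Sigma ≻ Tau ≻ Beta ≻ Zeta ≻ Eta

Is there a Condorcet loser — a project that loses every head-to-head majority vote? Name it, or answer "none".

Head-to-head results (17 reviewers):
Tau vs Sigma: Tau, 10–7.
Tau vs Zeta: Tau, 12–5.
Tau–Eta: Tau 11–6.
Tau–Beta: Tau 11–6.
Sigma vs Zeta: 2+1+1 = 4 for Sigma, 13 for Zeta — Zeta by 13–4.
Sigma vs Eta: Sigma preferred on 1 ballot; Eta wins 16–1.
Sigma vs Beta: Beta wins 11–6.
Zeta vs Eta: Eta, 11–6.
Zeta vs Beta: Zeta is ranked higher on 5 ballots, Beta on 12. Beta wins 12–5.
Eta–Beta: Beta 9–8.
Sigma loses to every other project — it is the Condorcet loser.

Sigma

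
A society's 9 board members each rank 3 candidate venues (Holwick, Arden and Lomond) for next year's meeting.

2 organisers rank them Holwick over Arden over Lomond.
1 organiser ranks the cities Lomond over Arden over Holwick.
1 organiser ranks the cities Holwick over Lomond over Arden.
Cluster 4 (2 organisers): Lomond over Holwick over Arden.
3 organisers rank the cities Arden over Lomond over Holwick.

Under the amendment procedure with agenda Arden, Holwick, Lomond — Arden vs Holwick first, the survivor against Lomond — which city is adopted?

Round 1: Arden vs Holwick — 4–5, Holwick advances.
Round 2: Holwick vs Lomond — 3–6, Lomond advances.
The agenda winner is Lomond.

Lomond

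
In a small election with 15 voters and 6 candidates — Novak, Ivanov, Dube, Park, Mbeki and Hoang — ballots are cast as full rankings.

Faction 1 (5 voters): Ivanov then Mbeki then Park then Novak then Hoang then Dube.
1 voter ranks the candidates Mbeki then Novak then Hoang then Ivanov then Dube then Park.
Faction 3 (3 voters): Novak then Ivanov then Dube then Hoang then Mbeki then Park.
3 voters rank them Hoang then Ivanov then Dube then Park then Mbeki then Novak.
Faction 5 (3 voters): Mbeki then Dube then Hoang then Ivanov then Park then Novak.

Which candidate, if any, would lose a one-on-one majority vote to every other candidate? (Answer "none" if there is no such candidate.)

none

Pairwise majorities:
Novak vs Ivanov: Ivanov, 11–4.
Novak vs Dube: Novak is ranked higher on 5+1+3 = 9 ballots, Dube on 6. Novak wins 9–6.
Novak–Park: Park 11–4.
Novak vs Mbeki: Mbeki, 12–3.
Novak vs Hoang: Novak preferred on 5+1+3 = 9 ballots; Novak wins 9–6.
Ivanov vs Dube: Ivanov is ranked higher on 5+1+3+3 = 12 ballots, Dube on 3. Ivanov wins 12–3.
Ivanov vs Park: Ivanov is ranked higher on 5+1+3+3+3 = 15 ballots, Park on 0. Ivanov wins 15–0.
Ivanov vs Mbeki: 11 to 4, Ivanov.
Ivanov vs Hoang: Ivanov preferred on 5+3 = 8 ballots; Ivanov wins 8–7.
Dube vs Park: 10 to 5, Dube.
Dube vs Mbeki: Mbeki wins 9–6.
Dube vs Hoang: Hoang, 9–6.
Park vs Mbeki: 3 for Park, 12 for Mbeki — Mbeki by 12–3.
Park–Hoang: Hoang 10–5.
Mbeki vs Hoang: Mbeki, 9–6.
Every candidate wins at least one matchup (Novak beats Dube; Ivanov beats Novak; Dube beats Park; Park beats Novak; Mbeki beats Novak; Hoang beats Dube), so there is no Condorcet loser.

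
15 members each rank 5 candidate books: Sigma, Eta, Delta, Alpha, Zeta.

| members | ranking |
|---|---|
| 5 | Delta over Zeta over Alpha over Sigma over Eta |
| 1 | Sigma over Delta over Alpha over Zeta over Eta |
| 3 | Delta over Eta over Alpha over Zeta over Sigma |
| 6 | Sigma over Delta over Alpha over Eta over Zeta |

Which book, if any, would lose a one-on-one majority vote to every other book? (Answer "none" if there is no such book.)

Head-to-head results (15 members):
Sigma vs Eta: Sigma, 12–3.
Sigma vs Delta: Sigma preferred on 1+6 = 7 ballots; Delta wins 8–7.
Sigma–Alpha: Alpha 8–7.
Sigma vs Zeta: 7 to 8, Zeta.
Eta vs Delta: 0 for Eta, 15 for Delta — Delta by 15–0.
Eta vs Alpha: Eta is ranked higher on 3 ballots, Alpha on 12. Alpha wins 12–3.
Eta vs Zeta: Eta is ranked higher on 3+6 = 9 ballots, Zeta on 6. Eta wins 9–6.
Delta–Alpha: Delta 15–0.
Delta vs Zeta: Delta preferred on 5+1+3+6 = 15 ballots; Delta wins 15–0.
Alpha vs Zeta: 10 to 5, Alpha.
No book is winless: Sigma beats Eta; Eta beats Zeta; Delta beats Sigma; Alpha beats Sigma; Zeta beats Sigma. There is no Condorcet loser.

none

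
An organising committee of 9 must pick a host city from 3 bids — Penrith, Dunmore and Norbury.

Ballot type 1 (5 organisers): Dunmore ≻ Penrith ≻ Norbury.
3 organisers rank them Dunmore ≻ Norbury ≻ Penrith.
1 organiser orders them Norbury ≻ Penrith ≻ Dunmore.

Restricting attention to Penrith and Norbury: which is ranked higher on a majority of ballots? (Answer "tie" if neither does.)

Penrith

Ballots ranking Penrith above Norbury: 5.
Ballots ranking Norbury above Penrith: 9 − 5 = 4.
Penrith wins the head-to-head 5–4.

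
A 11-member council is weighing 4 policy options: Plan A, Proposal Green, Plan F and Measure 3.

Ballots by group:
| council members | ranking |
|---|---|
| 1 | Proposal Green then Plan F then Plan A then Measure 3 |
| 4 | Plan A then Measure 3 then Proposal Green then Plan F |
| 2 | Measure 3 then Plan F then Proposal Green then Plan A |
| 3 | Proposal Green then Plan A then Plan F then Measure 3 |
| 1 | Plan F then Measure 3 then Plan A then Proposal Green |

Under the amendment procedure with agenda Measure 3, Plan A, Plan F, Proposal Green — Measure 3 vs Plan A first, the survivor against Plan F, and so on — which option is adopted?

Proposal Green

Round 1: Measure 3 vs Plan A — 3–8, Plan A advances.
Round 2: Plan A vs Plan F — 7–4, Plan A advances.
Round 3: Plan A vs Proposal Green — 5–6, Proposal Green advances.
Proposal Green survives the agenda.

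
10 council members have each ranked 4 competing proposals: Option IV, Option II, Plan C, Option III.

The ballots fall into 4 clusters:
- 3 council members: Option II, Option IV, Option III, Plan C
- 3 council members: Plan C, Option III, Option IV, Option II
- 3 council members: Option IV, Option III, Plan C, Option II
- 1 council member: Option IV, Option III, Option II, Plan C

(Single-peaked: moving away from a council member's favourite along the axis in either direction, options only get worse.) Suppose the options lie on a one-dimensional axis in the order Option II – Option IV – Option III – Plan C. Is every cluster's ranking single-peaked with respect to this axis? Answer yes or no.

yes

Axis positions: Option II=1, Option IV=2, Option III=3, Plan C=4.
Cluster 1 (peak Option II at position 1): ranking walks positions 1-2-3-4, expanding outward from the peak — single-peaked.
Cluster 2 (peak Plan C at position 4): ranking walks positions 4-3-2-1, expanding outward from the peak — single-peaked.
Cluster 3 (peak Option IV at position 2): ranking walks positions 2-3-4-1, expanding outward from the peak — single-peaked.
Cluster 4 (peak Option IV at position 2): ranking walks positions 2-3-1-4, expanding outward from the peak — single-peaked.
Every ranking is single-peaked on this axis.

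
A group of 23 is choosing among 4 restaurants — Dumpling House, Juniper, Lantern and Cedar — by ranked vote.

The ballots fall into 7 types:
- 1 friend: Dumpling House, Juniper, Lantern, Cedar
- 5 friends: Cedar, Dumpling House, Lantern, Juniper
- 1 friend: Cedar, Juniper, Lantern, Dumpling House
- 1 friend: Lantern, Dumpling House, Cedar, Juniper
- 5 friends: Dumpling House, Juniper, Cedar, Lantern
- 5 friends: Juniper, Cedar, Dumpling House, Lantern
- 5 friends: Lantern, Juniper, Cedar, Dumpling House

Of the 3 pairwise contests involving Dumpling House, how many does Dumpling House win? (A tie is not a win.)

Dumpling House against each rival (23 friends):
Dumpling House–Juniper: Dumpling House 12–11.
Dumpling House–Lantern: Dumpling House 16–7.
Dumpling House vs Cedar: 7 to 16, Cedar.
Dumpling House beats Juniper, Lantern; loses to Cedar — 2 pairwise wins.

2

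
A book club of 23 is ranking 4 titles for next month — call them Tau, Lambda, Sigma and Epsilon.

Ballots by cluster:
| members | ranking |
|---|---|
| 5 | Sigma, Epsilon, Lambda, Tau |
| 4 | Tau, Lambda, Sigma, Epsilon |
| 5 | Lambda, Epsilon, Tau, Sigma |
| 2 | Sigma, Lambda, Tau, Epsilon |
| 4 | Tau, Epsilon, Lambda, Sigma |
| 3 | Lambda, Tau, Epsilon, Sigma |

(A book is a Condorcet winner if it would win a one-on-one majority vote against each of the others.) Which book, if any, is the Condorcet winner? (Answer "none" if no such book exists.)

Lambda

Head-to-head results (23 members):
Tau vs Lambda: Lambda, 15–8.
Tau vs Sigma: Tau preferred on 4+5+4+3 = 16 ballots; Tau wins 16–7.
Tau vs Epsilon: 13 to 10, Tau.
Lambda–Sigma: Lambda 16–7.
Lambda–Epsilon: Lambda 14–9.
Sigma vs Epsilon: Epsilon wins 12–11.
Lambda defeats every rival head-to-head and is the Condorcet winner.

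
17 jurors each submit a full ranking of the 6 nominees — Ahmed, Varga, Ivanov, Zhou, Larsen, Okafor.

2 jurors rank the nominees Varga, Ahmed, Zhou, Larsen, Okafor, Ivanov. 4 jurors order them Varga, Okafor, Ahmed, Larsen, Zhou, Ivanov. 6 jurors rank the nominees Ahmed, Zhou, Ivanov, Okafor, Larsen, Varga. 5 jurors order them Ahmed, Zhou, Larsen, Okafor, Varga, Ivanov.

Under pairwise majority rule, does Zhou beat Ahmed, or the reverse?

Ahmed

No ballot ranks Zhou above Ahmed: 0.
Ballots ranking Ahmed above Zhou: 17 − 0 = 17.
Ahmed wins the head-to-head 17–0.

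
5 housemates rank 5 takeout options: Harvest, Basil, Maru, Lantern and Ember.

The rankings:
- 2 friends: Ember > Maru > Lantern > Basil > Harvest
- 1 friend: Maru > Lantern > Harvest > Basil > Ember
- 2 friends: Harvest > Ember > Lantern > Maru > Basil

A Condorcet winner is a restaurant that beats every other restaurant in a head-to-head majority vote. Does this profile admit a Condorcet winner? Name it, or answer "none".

none

Check each pair by majority over 5 ballots:
Harvest–Basil: Harvest 3–2.
Harvest vs Maru: Harvest preferred on 2 ballots; Maru wins 3–2.
Harvest vs Lantern: 2 to 3, Lantern.
Harvest vs Ember: 1+2 = 3 for Harvest, 2 for Ember — Harvest by 3–2.
Basil–Maru: Maru 5–0.
Basil vs Lantern: Lantern wins 5–0.
Basil–Ember: Ember 4–1.
Maru vs Lantern: Maru wins 3–2.
Maru vs Ember: 1 to 4, Ember.
Lantern vs Ember: Ember wins 4–1.
Every restaurant loses at least once (Harvest loses to Maru; Basil loses to Harvest; Maru loses to Ember; Lantern loses to Maru; Ember loses to Harvest). The majority relation contains the cycle Harvest → Ember → Maru → Harvest, so there is no Condorcet winner.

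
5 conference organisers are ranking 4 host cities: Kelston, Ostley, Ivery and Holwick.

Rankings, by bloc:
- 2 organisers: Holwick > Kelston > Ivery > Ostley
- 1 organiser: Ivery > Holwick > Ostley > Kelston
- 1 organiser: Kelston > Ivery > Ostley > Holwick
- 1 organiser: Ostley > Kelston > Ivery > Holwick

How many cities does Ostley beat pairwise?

Ostley against each rival (5 organisers):
Ostley vs Kelston: Kelston wins 3–2.
Ostley vs Ivery: 1 for Ostley, 4 for Ivery — Ivery by 4–1.
Ostley vs Holwick: 2 to 3, Holwick.
Ostley beats no one; loses to Kelston, Ivery, Holwick — 0 pairwise wins.

0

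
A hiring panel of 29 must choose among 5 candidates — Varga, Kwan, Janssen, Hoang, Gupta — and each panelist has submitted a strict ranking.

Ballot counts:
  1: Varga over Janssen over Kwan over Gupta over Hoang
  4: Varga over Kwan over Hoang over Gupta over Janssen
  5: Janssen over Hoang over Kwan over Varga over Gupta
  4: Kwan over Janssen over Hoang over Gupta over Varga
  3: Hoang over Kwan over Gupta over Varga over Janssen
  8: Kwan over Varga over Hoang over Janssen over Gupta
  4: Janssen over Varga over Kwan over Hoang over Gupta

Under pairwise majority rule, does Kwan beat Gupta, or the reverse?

Kwan

Ballots ranking Kwan above Gupta: 1 + 4 + 5 + 4 + 3 + 8 + 4 = 29.
Ballots ranking Gupta above Kwan: 29 − 29 = 0.
Kwan wins the head-to-head 29–0.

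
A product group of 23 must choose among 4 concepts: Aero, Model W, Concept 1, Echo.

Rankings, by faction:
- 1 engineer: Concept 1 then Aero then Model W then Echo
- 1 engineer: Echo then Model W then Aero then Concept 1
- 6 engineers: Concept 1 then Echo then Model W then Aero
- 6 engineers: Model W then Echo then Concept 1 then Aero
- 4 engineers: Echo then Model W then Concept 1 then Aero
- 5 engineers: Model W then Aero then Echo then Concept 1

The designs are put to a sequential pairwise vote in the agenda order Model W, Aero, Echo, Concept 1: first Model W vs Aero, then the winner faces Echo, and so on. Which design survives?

Round 1: Model W vs Aero — 22–1, Model W advances.
Round 2: Model W vs Echo — 12–11, Model W advances.
Round 3: Model W vs Concept 1 — 16–7, Model W advances.
Model W survives the agenda.

Model W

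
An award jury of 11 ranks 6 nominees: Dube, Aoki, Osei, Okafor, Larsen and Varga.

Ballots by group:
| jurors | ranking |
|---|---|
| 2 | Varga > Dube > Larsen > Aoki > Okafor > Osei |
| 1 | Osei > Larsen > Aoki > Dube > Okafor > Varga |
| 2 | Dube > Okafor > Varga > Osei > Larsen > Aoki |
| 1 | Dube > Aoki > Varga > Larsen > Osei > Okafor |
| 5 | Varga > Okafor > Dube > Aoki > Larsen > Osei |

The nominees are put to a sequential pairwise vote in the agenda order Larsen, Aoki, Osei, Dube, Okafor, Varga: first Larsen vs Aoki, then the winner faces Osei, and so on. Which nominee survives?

Round 1: Larsen vs Aoki — 5–6, Aoki advances.
Round 2: Aoki vs Osei — 8–3, Aoki advances.
Round 3: Aoki vs Dube — 1–10, Dube advances.
Round 4: Dube vs Okafor — 6–5, Dube advances.
Round 5: Dube vs Varga — 4–7, Varga advances.
The agenda winner is Varga.

Varga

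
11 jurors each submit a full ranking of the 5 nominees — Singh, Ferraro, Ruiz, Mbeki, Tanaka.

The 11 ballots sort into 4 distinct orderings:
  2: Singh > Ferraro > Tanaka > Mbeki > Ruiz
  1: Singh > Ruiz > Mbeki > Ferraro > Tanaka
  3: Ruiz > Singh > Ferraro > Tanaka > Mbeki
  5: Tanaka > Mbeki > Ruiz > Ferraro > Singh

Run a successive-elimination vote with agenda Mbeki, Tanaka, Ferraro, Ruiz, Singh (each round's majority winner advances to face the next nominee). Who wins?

Ruiz

Round 1: Mbeki vs Tanaka — 1–10, Tanaka advances.
Round 2: Tanaka vs Ferraro — 5–6, Ferraro advances.
Round 3: Ferraro vs Ruiz — 2–9, Ruiz advances.
Round 4: Ruiz vs Singh — 8–3, Ruiz advances.
The agenda winner is Ruiz.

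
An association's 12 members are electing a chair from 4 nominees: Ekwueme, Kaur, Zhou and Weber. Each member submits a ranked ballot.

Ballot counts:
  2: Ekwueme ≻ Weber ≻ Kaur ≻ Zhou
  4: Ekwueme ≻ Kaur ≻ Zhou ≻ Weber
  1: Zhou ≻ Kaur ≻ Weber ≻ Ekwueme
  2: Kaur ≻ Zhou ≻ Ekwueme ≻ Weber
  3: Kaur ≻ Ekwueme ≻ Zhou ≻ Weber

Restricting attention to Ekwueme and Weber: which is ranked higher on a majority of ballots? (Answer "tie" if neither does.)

Ballots ranking Ekwueme above Weber: 2 + 4 + 2 + 3 = 11.
Ballots ranking Weber above Ekwueme: 12 − 11 = 1.
Ekwueme wins the head-to-head 11–1.

Ekwueme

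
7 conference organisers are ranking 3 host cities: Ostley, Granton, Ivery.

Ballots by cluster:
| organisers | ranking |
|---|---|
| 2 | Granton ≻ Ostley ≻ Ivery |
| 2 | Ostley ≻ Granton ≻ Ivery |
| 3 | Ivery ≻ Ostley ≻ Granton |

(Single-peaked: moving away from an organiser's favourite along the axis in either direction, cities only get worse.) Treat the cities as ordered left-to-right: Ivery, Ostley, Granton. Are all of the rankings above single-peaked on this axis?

yes

Axis positions: Ivery=1, Ostley=2, Granton=3.
Cluster 1 (peak Granton at position 3): ranking walks positions 3-2-1, expanding outward from the peak — single-peaked.
Cluster 2 (peak Ostley at position 2): ranking walks positions 2-3-1, expanding outward from the peak — single-peaked.
Cluster 3 (peak Ivery at position 1): ranking walks positions 1-2-3, expanding outward from the peak — single-peaked.
Every ranking is single-peaked on this axis.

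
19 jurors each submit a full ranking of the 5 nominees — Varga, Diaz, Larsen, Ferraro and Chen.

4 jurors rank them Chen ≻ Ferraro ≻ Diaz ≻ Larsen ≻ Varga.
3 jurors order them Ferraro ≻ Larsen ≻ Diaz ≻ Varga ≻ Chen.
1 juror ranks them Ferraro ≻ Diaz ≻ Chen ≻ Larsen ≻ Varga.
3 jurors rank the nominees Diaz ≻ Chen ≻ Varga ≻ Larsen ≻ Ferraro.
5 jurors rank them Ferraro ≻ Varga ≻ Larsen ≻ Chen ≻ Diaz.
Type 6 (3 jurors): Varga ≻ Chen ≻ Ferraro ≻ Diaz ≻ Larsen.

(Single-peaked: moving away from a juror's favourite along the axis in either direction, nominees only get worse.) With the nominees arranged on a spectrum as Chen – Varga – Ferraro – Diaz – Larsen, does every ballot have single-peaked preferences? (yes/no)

no

Axis positions: Chen=1, Varga=2, Ferraro=3, Diaz=4, Larsen=5.
Type 1: ranking walks positions 1-3-4-5-2; Ferraro is ranked above Varga even though Varga lies between Ferraro and the peak Chen on the axis — preferences dip and rise again. Not single-peaked.
Type 2: ranking walks positions 3-5-4-2-1; Larsen is ranked above Diaz even though Diaz lies between Larsen and the peak Ferraro on the axis — preferences dip and rise again. Not single-peaked.
Type 3: ranking walks positions 3-4-1-5-2; Chen is ranked above Varga even though Varga lies between Chen and the peak Ferraro on the axis — preferences dip and rise again. Not single-peaked.
Type 4: ranking walks positions 4-1-2-5-3; Chen is ranked above Ferraro even though Ferraro lies between Chen and the peak Diaz on the axis — preferences dip and rise again. Not single-peaked.
Type 5: ranking walks positions 3-2-5-1-4; Larsen is ranked above Diaz even though Diaz lies between Larsen and the peak Ferraro on the axis — preferences dip and rise again. Not single-peaked.
Type 6 (peak Varga at position 2): ranking walks positions 2-1-3-4-5, expanding outward from the peak — single-peaked.
Type 1 violates single-peakedness, so the profile is not single-peaked on this axis.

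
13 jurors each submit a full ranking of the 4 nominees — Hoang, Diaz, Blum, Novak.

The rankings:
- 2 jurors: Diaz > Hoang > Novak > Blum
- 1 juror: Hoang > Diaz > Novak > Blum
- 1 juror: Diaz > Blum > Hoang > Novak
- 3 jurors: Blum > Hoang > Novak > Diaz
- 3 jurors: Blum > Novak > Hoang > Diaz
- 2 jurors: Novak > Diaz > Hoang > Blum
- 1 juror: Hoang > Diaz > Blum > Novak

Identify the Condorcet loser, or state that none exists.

Pairwise majorities:
Hoang vs Diaz: Hoang is ranked higher on 1+3+3+1 = 8 ballots, Diaz on 5. Hoang wins 8–5.
Hoang vs Blum: 6 to 7, Blum.
Hoang vs Novak: Hoang, 8–5.
Diaz vs Blum: 7 to 6, Diaz.
Diaz vs Novak: 5 to 8, Novak.
Blum vs Novak: 8 to 5, Blum.
Every nominee wins at least one matchup (Hoang beats Diaz; Diaz beats Blum; Blum beats Hoang; Novak beats Diaz), so there is no Condorcet loser.

none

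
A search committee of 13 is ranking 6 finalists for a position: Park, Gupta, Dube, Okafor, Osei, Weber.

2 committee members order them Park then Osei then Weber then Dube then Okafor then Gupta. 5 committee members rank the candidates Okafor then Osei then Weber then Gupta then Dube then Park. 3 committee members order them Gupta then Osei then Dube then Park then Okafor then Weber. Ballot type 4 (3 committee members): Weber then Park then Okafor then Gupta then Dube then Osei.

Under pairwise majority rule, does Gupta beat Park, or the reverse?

Gupta

Ballots ranking Gupta above Park: 5 + 3 = 8.
Ballots ranking Park above Gupta: 13 − 8 = 5.
Gupta wins the head-to-head 8–5.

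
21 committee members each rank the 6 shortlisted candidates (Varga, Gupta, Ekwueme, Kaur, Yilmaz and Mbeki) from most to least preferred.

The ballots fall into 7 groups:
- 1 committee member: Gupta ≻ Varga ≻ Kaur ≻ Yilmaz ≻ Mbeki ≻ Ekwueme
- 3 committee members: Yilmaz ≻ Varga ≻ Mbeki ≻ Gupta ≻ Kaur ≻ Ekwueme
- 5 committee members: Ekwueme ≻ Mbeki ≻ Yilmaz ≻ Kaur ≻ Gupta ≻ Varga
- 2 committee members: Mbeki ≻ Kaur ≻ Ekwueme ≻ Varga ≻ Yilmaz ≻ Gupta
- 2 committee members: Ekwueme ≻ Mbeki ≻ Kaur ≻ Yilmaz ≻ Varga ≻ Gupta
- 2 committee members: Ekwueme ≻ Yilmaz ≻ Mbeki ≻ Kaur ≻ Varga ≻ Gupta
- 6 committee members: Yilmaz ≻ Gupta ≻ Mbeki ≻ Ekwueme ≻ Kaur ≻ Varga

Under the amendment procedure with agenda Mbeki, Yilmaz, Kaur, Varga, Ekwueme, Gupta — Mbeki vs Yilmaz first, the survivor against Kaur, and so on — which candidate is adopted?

Round 1: Mbeki vs Yilmaz — 9–12, Yilmaz advances.
Round 2: Yilmaz vs Kaur — 16–5, Yilmaz advances.
Round 3: Yilmaz vs Varga — 18–3, Yilmaz advances.
Round 4: Yilmaz vs Ekwueme — 10–11, Ekwueme advances.
Round 5: Ekwueme vs Gupta — 11–10, Ekwueme advances.
Ekwueme survives the agenda.

Ekwueme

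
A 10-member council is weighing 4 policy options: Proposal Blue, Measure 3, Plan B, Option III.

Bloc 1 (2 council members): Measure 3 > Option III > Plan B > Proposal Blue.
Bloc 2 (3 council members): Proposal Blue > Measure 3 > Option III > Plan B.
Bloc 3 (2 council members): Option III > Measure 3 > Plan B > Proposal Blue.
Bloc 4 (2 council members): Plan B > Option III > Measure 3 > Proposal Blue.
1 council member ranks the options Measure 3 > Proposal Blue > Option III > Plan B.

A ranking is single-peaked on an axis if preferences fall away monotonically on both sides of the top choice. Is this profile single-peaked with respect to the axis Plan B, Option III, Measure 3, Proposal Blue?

yes

Axis positions: Plan B=1, Option III=2, Measure 3=3, Proposal Blue=4.
Bloc 1 (peak Measure 3 at position 3): ranking walks positions 3-2-1-4, expanding outward from the peak — single-peaked.
Bloc 2 (peak Proposal Blue at position 4): ranking walks positions 4-3-2-1, expanding outward from the peak — single-peaked.
Bloc 3 (peak Option III at position 2): ranking walks positions 2-3-1-4, expanding outward from the peak — single-peaked.
Bloc 4 (peak Plan B at position 1): ranking walks positions 1-2-3-4, expanding outward from the peak — single-peaked.
Bloc 5 (peak Measure 3 at position 3): ranking walks positions 3-4-2-1, expanding outward from the peak — single-peaked.
Every ranking is single-peaked on this axis.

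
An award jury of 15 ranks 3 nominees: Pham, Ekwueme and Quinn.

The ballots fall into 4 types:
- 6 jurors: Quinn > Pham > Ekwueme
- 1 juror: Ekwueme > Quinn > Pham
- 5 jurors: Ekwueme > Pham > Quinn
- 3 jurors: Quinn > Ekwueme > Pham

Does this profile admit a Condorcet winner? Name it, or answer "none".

Quinn

Pairwise majorities:
Pham vs Ekwueme: 6 to 9, Ekwueme.
Pham vs Quinn: Pham preferred on 5 ballots; Quinn wins 10–5.
Ekwueme vs Quinn: 1+5 = 6 for Ekwueme, 9 for Quinn — Quinn by 9–6.
Only Quinn has no losses; Quinn is the Condorcet winner.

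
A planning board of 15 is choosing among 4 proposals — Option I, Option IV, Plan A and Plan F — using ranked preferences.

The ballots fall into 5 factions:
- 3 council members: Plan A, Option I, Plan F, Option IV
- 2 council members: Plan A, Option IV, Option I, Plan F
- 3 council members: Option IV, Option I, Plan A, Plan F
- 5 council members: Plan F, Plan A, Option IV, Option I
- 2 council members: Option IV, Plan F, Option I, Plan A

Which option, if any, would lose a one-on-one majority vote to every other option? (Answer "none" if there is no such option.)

Pairwise majorities:
Option I vs Option IV: Option I is ranked higher on 3 ballots, Option IV on 12. Option IV wins 12–3.
Option I–Plan A: Plan A 10–5.
Option I vs Plan F: 8 to 7, Option I.
Option IV vs Plan A: Option IV preferred on 3+2 = 5 ballots; Plan A wins 10–5.
Option IV vs Plan F: 7 to 8, Plan F.
Plan A–Plan F: Plan A 8–7.
Each option has at least one pairwise win (Option I beats Plan F; Option IV beats Option I; Plan A beats Option I; Plan F beats Option IV) — no Condorcet loser.

none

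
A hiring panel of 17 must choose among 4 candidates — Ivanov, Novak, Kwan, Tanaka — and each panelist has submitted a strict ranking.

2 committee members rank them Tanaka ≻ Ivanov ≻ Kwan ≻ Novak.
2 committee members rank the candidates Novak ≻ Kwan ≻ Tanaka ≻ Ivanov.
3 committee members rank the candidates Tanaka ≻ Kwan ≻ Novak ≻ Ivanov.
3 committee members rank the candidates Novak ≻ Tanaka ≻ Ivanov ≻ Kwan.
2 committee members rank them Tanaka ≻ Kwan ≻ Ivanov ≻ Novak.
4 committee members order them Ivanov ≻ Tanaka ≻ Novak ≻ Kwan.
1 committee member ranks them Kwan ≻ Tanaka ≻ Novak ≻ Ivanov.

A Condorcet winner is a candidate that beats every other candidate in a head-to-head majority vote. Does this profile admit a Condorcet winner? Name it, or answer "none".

Check each pair by majority over 17 ballots:
Ivanov vs Novak: Ivanov is ranked higher on 2+2+4 = 8 ballots, Novak on 9. Novak wins 9–8.
Ivanov vs Kwan: 2+3+4 = 9 for Ivanov, 8 for Kwan — Ivanov by 9–8.
Ivanov vs Tanaka: 4 for Ivanov, 13 for Tanaka — Tanaka by 13–4.
Novak vs Kwan: Novak is ranked higher on 2+3+4 = 9 ballots, Kwan on 8. Novak wins 9–8.
Novak vs Tanaka: 5 to 12, Tanaka.
Kwan vs Tanaka: Kwan preferred on 2+1 = 3 ballots; Tanaka wins 14–3.
Only Tanaka has no losses; Tanaka is the Condorcet winner.

Tanaka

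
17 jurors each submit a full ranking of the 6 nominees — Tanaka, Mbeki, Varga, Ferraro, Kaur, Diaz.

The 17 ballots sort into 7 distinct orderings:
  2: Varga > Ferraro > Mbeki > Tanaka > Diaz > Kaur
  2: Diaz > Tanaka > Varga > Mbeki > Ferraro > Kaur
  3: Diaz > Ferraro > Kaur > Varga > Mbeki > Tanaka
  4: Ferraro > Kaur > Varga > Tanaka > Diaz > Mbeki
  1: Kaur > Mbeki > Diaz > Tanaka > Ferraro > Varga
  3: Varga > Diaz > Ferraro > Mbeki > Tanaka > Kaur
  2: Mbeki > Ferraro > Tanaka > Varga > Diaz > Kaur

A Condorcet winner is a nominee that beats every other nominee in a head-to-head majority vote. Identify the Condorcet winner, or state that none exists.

Head-to-head results (17 jurors):
Tanaka–Mbeki: Mbeki 11–6.
Tanaka–Varga: Varga 12–5.
Tanaka vs Ferraro: Ferraro, 14–3.
Tanaka vs Kaur: Tanaka, 9–8.
Tanaka vs Diaz: Diaz, 9–8.
Mbeki vs Varga: Varga wins 14–3.
Mbeki–Ferraro: Ferraro 12–5.
Mbeki–Kaur: Mbeki 9–8.
Mbeki vs Diaz: Diaz wins 12–5.
Varga vs Ferraro: Ferraro, 10–7.
Varga vs Kaur: Varga wins 9–8.
Varga vs Diaz: Varga, 11–6.
Ferraro–Kaur: Ferraro 16–1.
Ferraro–Diaz: Diaz 9–8.
Kaur vs Diaz: Diaz, 12–5.
Each nominee drops at least one matchup (Tanaka loses to Mbeki; Mbeki loses to Varga; Varga loses to Ferraro; Ferraro loses to Diaz; Kaur loses to Tanaka; Diaz loses to Varga); the cycle Varga beats Diaz beats Ferraro beats Varga rules out a Condorcet winner.

none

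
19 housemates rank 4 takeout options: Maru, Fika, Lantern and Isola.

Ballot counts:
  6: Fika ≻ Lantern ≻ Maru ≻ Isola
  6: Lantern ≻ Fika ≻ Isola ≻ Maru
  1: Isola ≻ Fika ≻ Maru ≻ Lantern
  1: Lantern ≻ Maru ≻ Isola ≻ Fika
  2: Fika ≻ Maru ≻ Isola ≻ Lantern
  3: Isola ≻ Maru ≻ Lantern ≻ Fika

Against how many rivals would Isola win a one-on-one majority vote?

Isola against each rival (19 friends):
Isola vs Maru: Isola is ranked higher on 6+1+3 = 10 ballots, Maru on 9. Isola wins 10–9.
Isola vs Fika: Fika wins 14–5.
Isola vs Lantern: Lantern wins 13–6.
Isola beats Maru; loses to Fika, Lantern — 1 pairwise win.

1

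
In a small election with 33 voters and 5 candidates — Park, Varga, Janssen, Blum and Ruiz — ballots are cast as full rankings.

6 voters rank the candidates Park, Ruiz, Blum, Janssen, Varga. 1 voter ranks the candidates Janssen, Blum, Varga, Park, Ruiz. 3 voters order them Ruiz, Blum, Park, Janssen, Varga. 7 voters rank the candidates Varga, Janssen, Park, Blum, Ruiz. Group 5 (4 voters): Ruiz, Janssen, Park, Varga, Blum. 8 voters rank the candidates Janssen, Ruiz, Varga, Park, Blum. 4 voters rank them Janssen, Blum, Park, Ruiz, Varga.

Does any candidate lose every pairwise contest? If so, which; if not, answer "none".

Pairwise majorities:
Park vs Varga: 6+3+4+4 = 17 for Park, 16 for Varga — Park by 17–16.
Park vs Janssen: 9 to 24, Janssen.
Park vs Blum: Park wins 25–8.
Park–Ruiz: Park 18–15.
Varga vs Janssen: 7 to 26, Janssen.
Varga–Blum: Varga 19–14.
Varga vs Ruiz: 1+7 = 8 for Varga, 25 for Ruiz — Ruiz by 25–8.
Janssen vs Blum: Janssen wins 24–9.
Janssen vs Ruiz: Janssen preferred on 1+7+8+4 = 20 ballots; Janssen wins 20–13.
Blum vs Ruiz: Ruiz, 21–12.
Only Blum has no wins; Blum is the Condorcet loser.

Blum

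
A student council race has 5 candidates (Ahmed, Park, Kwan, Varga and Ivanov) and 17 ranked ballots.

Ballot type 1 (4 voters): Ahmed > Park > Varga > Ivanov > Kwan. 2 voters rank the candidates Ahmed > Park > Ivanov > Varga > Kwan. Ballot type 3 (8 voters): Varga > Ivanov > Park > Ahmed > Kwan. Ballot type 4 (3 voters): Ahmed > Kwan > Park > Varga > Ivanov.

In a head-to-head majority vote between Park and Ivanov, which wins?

Park

Ballots ranking Park above Ivanov: 4 + 2 + 3 = 9.
Ballots ranking Ivanov above Park: 17 − 9 = 8.
Park wins the head-to-head 9–8.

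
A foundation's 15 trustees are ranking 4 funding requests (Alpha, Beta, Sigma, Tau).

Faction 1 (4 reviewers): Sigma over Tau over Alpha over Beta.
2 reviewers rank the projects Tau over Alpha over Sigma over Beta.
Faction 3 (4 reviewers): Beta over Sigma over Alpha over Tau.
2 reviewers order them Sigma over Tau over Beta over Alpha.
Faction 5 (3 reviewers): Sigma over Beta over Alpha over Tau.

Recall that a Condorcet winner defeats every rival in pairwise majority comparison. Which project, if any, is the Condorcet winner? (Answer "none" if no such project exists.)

Head-to-head results (15 reviewers):
Alpha vs Beta: Beta, 9–6.
Alpha–Sigma: Sigma 13–2.
Alpha vs Tau: Tau, 8–7.
Beta–Sigma: Sigma 11–4.
Beta–Tau: Tau 8–7.
Sigma vs Tau: Sigma wins 13–2.
Sigma beats each of Alpha, Beta, Tau — Sigma is the Condorcet winner.

Sigma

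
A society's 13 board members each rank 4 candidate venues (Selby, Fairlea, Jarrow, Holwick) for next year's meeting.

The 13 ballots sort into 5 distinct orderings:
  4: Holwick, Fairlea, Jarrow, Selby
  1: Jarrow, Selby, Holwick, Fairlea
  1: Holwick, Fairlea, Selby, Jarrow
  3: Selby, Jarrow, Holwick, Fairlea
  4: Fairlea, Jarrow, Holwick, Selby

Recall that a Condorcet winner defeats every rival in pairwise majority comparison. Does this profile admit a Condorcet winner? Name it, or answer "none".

none

Head-to-head results (13 organisers):
Selby vs Fairlea: Fairlea, 9–4.
Selby vs Jarrow: 4 to 9, Jarrow.
Selby vs Holwick: 4 to 9, Holwick.
Fairlea vs Jarrow: Fairlea is ranked higher on 4+1+4 = 9 ballots, Jarrow on 4. Fairlea wins 9–4.
Fairlea vs Holwick: 4 to 9, Holwick.
Jarrow–Holwick: Jarrow 8–5.
Each city drops at least one matchup (Selby loses to Fairlea; Fairlea loses to Holwick; Jarrow loses to Fairlea; Holwick loses to Jarrow); the cycle Fairlea > Jarrow > Holwick > Fairlea rules out a Condorcet winner.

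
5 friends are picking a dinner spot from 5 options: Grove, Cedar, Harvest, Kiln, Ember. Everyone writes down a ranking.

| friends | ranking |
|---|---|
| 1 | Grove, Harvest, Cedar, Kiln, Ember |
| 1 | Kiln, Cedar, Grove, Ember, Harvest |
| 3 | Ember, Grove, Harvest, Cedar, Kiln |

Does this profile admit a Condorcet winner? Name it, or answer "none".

Pairwise majorities:
Grove vs Cedar: 1+3 = 4 for Grove, 1 for Cedar — Grove by 4–1.
Grove vs Harvest: Grove preferred on 1+1+3 = 5 ballots; Grove wins 5–0.
Grove vs Kiln: 4 to 1, Grove.
Grove vs Ember: 1+1 = 2 for Grove, 3 for Ember — Ember by 3–2.
Cedar vs Harvest: 1 for Cedar, 4 for Harvest — Harvest by 4–1.
Cedar vs Kiln: 4 to 1, Cedar.
Cedar vs Ember: Cedar preferred on 1+1 = 2 ballots; Ember wins 3–2.
Harvest vs Kiln: Harvest is ranked higher on 1+3 = 4 ballots, Kiln on 1. Harvest wins 4–1.
Harvest vs Ember: Harvest preferred on 1 ballot; Ember wins 4–1.
Kiln vs Ember: Kiln preferred on 1+1 = 2 ballots; Ember wins 3–2.
Only Ember has no losses; Ember is the Condorcet winner.

Ember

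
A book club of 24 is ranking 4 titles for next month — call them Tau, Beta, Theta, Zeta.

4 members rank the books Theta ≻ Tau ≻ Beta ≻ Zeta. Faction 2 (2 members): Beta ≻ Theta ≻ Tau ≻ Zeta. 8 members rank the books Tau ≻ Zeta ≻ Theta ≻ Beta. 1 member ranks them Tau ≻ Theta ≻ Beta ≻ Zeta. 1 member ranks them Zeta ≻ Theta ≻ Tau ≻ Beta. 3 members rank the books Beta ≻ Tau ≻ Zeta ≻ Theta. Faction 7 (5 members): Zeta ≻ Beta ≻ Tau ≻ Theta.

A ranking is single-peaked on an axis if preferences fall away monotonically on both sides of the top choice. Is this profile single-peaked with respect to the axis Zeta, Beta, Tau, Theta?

no

Axis positions: Zeta=1, Beta=2, Tau=3, Theta=4.
Faction 1 (peak Theta at position 4): ranking walks positions 4-3-2-1, expanding outward from the peak — single-peaked.
Faction 2: ranking walks positions 2-4-3-1; Theta is ranked above Tau even though Tau lies between Theta and the peak Beta on the axis — preferences dip and rise again. Not single-peaked.
Faction 3: ranking walks positions 3-1-4-2; Zeta is ranked above Beta even though Beta lies between Zeta and the peak Tau on the axis — preferences dip and rise again. Not single-peaked.
Faction 4 (peak Tau at position 3): ranking walks positions 3-4-2-1, expanding outward from the peak — single-peaked.
Faction 5: ranking walks positions 1-4-3-2; Theta is ranked above Beta even though Beta lies between Theta and the peak Zeta on the axis — preferences dip and rise again. Not single-peaked.
Faction 6 (peak Beta at position 2): ranking walks positions 2-3-1-4, expanding outward from the peak — single-peaked.
Faction 7 (peak Zeta at position 1): ranking walks positions 1-2-3-4, expanding outward from the peak — single-peaked.
Faction 2 violates single-peakedness, so the profile is not single-peaked on this axis.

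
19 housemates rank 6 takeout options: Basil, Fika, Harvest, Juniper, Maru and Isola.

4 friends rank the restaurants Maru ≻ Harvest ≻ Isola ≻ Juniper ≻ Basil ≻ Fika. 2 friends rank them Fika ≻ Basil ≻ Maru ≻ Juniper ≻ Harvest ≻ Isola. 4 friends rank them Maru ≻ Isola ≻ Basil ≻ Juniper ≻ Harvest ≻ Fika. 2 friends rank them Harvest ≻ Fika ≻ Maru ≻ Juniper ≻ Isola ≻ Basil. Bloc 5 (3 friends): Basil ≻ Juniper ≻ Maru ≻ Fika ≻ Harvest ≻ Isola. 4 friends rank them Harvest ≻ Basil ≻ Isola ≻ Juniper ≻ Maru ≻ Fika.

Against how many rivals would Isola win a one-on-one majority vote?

Isola against each rival (19 friends):
Isola–Basil: Isola 10–9.
Isola vs Fika: 12 to 7, Isola.
Isola vs Harvest: Harvest, 15–4.
Isola vs Juniper: 4+4+4 = 12 for Isola, 7 for Juniper — Isola by 12–7.
Isola vs Maru: Maru wins 15–4.
Isola beats Basil, Fika, Juniper; loses to Harvest, Maru — 3 pairwise wins.

3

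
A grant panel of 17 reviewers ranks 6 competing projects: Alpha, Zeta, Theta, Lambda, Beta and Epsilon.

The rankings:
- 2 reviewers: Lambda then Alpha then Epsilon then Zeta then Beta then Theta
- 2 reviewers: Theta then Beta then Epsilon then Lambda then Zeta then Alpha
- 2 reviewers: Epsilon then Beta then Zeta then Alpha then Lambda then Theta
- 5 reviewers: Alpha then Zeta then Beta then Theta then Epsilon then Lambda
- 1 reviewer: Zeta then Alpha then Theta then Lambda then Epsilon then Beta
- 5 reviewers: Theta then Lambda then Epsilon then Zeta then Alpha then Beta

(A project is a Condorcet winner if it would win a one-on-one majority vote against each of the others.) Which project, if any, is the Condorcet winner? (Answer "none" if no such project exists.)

none

Pairwise majorities:
Alpha vs Zeta: Alpha is ranked higher on 2+5 = 7 ballots, Zeta on 10. Zeta wins 10–7.
Alpha vs Theta: 2+2+5+1 = 10 for Alpha, 7 for Theta — Alpha by 10–7.
Alpha vs Lambda: Alpha preferred on 2+5+1 = 8 ballots; Lambda wins 9–8.
Alpha vs Beta: 13 to 4, Alpha.
Alpha vs Epsilon: Alpha preferred on 2+5+1 = 8 ballots; Epsilon wins 9–8.
Zeta vs Theta: Zeta is ranked higher on 2+2+5+1 = 10 ballots, Theta on 7. Zeta wins 10–7.
Zeta vs Lambda: Zeta is ranked higher on 2+5+1 = 8 ballots, Lambda on 9. Lambda wins 9–8.
Zeta vs Beta: 13 to 4, Zeta.
Zeta vs Epsilon: 6 to 11, Epsilon.
Theta vs Lambda: Theta is ranked higher on 2+5+1+5 = 13 ballots, Lambda on 4. Theta wins 13–4.
Theta vs Beta: Theta preferred on 2+1+5 = 8 ballots; Beta wins 9–8.
Theta vs Epsilon: Theta is ranked higher on 2+5+1+5 = 13 ballots, Epsilon on 4. Theta wins 13–4.
Lambda vs Beta: Lambda preferred on 2+1+5 = 8 ballots; Beta wins 9–8.
Lambda vs Epsilon: Lambda preferred on 2+1+5 = 8 ballots; Epsilon wins 9–8.
Beta vs Epsilon: 7 to 10, Epsilon.
Each project drops at least one matchup (Alpha loses to Zeta; Zeta loses to Lambda; Theta loses to Alpha; Lambda loses to Theta; Beta loses to Alpha; Epsilon loses to Theta); the cycle Alpha > Theta > Lambda > Alpha rules out a Condorcet winner.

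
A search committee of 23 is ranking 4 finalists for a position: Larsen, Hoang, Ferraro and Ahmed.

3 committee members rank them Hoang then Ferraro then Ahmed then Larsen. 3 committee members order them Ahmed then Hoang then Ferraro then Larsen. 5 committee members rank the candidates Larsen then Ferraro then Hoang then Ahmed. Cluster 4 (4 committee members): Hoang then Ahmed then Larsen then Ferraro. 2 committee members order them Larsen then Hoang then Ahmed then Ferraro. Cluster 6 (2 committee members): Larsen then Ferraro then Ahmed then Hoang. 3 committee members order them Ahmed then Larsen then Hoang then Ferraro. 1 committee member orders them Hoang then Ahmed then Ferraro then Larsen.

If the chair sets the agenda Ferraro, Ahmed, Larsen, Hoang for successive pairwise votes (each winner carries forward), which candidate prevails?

Hoang

Round 1: Ferraro vs Ahmed — 10–13, Ahmed advances.
Round 2: Ahmed vs Larsen — 14–9, Ahmed advances.
Round 3: Ahmed vs Hoang — 8–15, Hoang advances.
Hoang survives the agenda.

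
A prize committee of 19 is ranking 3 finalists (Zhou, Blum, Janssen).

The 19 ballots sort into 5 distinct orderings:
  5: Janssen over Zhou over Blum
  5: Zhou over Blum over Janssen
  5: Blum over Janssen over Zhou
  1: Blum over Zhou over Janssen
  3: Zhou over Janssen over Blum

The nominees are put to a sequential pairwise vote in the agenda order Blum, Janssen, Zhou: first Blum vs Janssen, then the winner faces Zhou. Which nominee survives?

Round 1: Blum vs Janssen — 11–8, Blum advances.
Round 2: Blum vs Zhou — 6–13, Zhou advances.
The agenda winner is Zhou.

Zhou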